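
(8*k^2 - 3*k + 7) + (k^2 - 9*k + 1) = 9*k^2 - 12*k + 8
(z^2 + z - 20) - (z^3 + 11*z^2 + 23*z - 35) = -z^3 - 10*z^2 - 22*z + 15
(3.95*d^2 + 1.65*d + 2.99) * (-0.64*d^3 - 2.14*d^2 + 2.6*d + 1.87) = -2.528*d^5 - 9.509*d^4 + 4.8254*d^3 + 5.2779*d^2 + 10.8595*d + 5.5913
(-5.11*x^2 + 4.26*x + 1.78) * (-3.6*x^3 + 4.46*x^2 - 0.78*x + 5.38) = 18.396*x^5 - 38.1266*x^4 + 16.5774*x^3 - 22.8758*x^2 + 21.5304*x + 9.5764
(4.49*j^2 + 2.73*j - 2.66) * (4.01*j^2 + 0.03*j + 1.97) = 18.0049*j^4 + 11.082*j^3 - 1.7394*j^2 + 5.2983*j - 5.2402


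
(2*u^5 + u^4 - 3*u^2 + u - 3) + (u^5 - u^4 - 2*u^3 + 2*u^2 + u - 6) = 3*u^5 - 2*u^3 - u^2 + 2*u - 9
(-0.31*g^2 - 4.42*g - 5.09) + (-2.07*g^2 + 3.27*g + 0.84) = -2.38*g^2 - 1.15*g - 4.25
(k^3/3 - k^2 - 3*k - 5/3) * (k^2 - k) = k^5/3 - 4*k^4/3 - 2*k^3 + 4*k^2/3 + 5*k/3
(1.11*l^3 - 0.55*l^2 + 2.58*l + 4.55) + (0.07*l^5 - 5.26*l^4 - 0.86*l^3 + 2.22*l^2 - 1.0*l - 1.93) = 0.07*l^5 - 5.26*l^4 + 0.25*l^3 + 1.67*l^2 + 1.58*l + 2.62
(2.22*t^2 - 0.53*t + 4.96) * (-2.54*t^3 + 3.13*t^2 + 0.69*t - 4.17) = -5.6388*t^5 + 8.2948*t^4 - 12.7255*t^3 + 5.9017*t^2 + 5.6325*t - 20.6832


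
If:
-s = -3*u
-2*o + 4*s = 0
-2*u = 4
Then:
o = -12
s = -6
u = -2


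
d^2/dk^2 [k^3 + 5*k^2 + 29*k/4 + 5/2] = 6*k + 10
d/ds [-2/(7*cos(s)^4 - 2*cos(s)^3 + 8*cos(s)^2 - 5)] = 4*(-14*cos(s)^2 + 3*cos(s) - 8)*sin(s)*cos(s)/(7*cos(s)^4 - 2*cos(s)^3 + 8*cos(s)^2 - 5)^2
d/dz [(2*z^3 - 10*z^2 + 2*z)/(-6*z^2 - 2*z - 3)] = 2*(-6*z^4 - 4*z^3 + 7*z^2 + 30*z - 3)/(36*z^4 + 24*z^3 + 40*z^2 + 12*z + 9)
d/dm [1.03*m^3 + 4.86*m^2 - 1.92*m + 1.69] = 3.09*m^2 + 9.72*m - 1.92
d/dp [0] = 0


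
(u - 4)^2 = u^2 - 8*u + 16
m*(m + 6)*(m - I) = m^3 + 6*m^2 - I*m^2 - 6*I*m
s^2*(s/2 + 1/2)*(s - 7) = s^4/2 - 3*s^3 - 7*s^2/2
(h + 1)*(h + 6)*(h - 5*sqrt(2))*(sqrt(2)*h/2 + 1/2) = sqrt(2)*h^4/2 - 9*h^3/2 + 7*sqrt(2)*h^3/2 - 63*h^2/2 + sqrt(2)*h^2/2 - 27*h - 35*sqrt(2)*h/2 - 15*sqrt(2)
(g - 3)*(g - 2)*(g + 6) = g^3 + g^2 - 24*g + 36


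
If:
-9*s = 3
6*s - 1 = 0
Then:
No Solution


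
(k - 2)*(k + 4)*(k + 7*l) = k^3 + 7*k^2*l + 2*k^2 + 14*k*l - 8*k - 56*l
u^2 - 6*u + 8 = (u - 4)*(u - 2)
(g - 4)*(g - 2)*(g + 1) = g^3 - 5*g^2 + 2*g + 8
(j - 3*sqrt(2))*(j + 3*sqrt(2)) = j^2 - 18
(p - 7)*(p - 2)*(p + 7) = p^3 - 2*p^2 - 49*p + 98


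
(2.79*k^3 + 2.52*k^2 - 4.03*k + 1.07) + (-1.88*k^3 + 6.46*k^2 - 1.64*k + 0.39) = 0.91*k^3 + 8.98*k^2 - 5.67*k + 1.46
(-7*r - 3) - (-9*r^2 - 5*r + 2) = 9*r^2 - 2*r - 5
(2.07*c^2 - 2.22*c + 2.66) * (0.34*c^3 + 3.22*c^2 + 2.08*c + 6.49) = 0.7038*c^5 + 5.9106*c^4 - 1.9384*c^3 + 17.3819*c^2 - 8.875*c + 17.2634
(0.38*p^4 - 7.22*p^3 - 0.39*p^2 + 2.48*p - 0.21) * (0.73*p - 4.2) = 0.2774*p^5 - 6.8666*p^4 + 30.0393*p^3 + 3.4484*p^2 - 10.5693*p + 0.882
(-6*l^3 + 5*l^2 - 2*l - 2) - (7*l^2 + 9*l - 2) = -6*l^3 - 2*l^2 - 11*l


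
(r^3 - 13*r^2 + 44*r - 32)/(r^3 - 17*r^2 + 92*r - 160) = (r - 1)/(r - 5)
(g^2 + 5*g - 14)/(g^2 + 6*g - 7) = (g - 2)/(g - 1)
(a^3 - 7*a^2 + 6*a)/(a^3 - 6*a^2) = (a - 1)/a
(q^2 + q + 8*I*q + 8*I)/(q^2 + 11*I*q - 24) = (q + 1)/(q + 3*I)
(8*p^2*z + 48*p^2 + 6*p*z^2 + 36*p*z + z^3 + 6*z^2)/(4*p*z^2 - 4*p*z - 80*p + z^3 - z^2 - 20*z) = (2*p*z + 12*p + z^2 + 6*z)/(z^2 - z - 20)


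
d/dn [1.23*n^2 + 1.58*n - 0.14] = 2.46*n + 1.58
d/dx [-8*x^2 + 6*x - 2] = 6 - 16*x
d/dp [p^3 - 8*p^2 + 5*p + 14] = 3*p^2 - 16*p + 5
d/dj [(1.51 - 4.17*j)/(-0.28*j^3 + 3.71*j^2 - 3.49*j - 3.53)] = (-2.3352*j^3 + 16.7391*j^2 - 11.2042*j + 19.99)/(0.0784*j^6 - 2.0776*j^5 + 15.7185*j^4 - 23.919*j^3 - 14.0125*j^2 + 24.6394*j + 12.4609)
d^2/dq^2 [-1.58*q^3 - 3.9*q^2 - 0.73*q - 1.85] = -9.48*q - 7.8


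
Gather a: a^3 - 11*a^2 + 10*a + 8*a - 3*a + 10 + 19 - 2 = a^3 - 11*a^2 + 15*a + 27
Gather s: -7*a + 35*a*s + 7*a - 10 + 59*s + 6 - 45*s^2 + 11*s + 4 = -45*s^2 + s*(35*a + 70)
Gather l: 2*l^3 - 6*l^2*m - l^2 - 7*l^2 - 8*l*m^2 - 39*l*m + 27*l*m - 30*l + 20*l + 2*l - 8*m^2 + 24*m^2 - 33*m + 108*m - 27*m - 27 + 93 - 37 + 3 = 2*l^3 + l^2*(-6*m - 8) + l*(-8*m^2 - 12*m - 8) + 16*m^2 + 48*m + 32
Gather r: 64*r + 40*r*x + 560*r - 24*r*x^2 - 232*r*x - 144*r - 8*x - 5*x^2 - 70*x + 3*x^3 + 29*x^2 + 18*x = r*(-24*x^2 - 192*x + 480) + 3*x^3 + 24*x^2 - 60*x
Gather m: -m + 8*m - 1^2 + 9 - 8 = 7*m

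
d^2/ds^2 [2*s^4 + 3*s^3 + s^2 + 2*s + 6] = 24*s^2 + 18*s + 2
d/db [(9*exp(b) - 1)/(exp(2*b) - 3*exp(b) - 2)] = (-9*exp(2*b) + 2*exp(b) - 21)*exp(b)/(exp(4*b) - 6*exp(3*b) + 5*exp(2*b) + 12*exp(b) + 4)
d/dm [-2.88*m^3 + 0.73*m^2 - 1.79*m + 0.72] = -8.64*m^2 + 1.46*m - 1.79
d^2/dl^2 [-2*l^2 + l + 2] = -4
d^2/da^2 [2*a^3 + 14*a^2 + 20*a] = 12*a + 28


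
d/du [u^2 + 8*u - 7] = 2*u + 8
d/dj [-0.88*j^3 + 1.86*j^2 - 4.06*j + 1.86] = -2.64*j^2 + 3.72*j - 4.06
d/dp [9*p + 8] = 9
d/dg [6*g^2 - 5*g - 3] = 12*g - 5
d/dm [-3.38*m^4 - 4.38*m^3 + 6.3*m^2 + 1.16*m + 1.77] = -13.52*m^3 - 13.14*m^2 + 12.6*m + 1.16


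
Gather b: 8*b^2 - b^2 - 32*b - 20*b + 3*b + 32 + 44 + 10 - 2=7*b^2 - 49*b + 84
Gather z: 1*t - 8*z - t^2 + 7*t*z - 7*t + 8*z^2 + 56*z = -t^2 - 6*t + 8*z^2 + z*(7*t + 48)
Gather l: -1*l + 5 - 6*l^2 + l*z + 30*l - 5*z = -6*l^2 + l*(z + 29) - 5*z + 5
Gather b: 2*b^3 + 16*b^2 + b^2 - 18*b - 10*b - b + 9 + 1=2*b^3 + 17*b^2 - 29*b + 10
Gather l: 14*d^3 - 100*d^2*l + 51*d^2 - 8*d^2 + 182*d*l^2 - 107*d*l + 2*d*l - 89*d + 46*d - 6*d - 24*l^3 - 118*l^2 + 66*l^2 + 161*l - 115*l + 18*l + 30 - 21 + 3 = 14*d^3 + 43*d^2 - 49*d - 24*l^3 + l^2*(182*d - 52) + l*(-100*d^2 - 105*d + 64) + 12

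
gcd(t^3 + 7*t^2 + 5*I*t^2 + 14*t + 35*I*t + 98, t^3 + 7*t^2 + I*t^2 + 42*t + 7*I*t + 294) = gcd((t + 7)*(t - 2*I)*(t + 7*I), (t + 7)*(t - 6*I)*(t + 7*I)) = t^2 + t*(7 + 7*I) + 49*I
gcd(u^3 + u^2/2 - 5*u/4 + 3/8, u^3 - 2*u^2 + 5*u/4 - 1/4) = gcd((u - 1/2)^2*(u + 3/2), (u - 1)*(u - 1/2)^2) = u^2 - u + 1/4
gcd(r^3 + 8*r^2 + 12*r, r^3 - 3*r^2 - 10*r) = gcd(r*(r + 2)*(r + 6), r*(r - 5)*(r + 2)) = r^2 + 2*r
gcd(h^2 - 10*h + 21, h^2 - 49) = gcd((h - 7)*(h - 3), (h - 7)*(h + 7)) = h - 7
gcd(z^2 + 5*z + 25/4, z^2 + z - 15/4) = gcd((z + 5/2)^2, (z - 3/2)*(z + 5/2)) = z + 5/2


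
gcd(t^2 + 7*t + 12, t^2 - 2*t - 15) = t + 3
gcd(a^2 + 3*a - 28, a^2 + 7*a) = a + 7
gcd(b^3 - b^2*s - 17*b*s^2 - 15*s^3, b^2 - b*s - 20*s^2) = -b + 5*s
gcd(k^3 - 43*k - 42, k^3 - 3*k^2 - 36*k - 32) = k + 1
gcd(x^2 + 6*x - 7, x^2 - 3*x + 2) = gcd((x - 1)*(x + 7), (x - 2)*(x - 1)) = x - 1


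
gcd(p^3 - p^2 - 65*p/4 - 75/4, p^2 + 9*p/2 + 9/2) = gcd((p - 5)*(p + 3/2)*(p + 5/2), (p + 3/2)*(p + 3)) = p + 3/2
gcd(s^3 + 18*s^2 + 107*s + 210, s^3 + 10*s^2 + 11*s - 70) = s^2 + 12*s + 35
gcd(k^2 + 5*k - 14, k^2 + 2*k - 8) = k - 2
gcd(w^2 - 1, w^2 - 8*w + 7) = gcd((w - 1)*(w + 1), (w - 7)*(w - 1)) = w - 1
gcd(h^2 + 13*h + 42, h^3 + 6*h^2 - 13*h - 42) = h + 7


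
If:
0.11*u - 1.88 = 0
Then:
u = 17.09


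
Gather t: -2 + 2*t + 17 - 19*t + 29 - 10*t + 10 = 54 - 27*t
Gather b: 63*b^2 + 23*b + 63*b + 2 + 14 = 63*b^2 + 86*b + 16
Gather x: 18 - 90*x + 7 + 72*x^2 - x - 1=72*x^2 - 91*x + 24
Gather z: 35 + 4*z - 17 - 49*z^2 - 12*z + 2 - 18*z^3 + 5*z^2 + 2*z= -18*z^3 - 44*z^2 - 6*z + 20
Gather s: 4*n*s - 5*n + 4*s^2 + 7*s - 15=-5*n + 4*s^2 + s*(4*n + 7) - 15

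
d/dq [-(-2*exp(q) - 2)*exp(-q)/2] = -exp(-q)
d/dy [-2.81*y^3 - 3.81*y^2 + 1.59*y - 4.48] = -8.43*y^2 - 7.62*y + 1.59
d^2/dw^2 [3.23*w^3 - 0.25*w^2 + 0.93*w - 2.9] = 19.38*w - 0.5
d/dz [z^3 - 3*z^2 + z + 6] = 3*z^2 - 6*z + 1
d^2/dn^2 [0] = 0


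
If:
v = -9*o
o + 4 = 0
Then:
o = -4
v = 36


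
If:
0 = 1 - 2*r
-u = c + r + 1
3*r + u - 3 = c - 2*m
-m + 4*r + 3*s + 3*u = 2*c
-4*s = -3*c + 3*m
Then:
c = -59/48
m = 13/48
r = 1/2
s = -9/8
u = -13/48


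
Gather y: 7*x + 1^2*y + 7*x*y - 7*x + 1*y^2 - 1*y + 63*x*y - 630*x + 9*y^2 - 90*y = -630*x + 10*y^2 + y*(70*x - 90)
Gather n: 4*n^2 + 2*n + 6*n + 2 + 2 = 4*n^2 + 8*n + 4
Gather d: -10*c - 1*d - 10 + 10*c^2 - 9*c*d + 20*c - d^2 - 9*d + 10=10*c^2 + 10*c - d^2 + d*(-9*c - 10)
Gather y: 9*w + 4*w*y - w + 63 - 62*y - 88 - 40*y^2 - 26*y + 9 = 8*w - 40*y^2 + y*(4*w - 88) - 16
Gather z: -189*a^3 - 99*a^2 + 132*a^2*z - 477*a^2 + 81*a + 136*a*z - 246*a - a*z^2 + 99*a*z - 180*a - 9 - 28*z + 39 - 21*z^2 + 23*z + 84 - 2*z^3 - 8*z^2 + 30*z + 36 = -189*a^3 - 576*a^2 - 345*a - 2*z^3 + z^2*(-a - 29) + z*(132*a^2 + 235*a + 25) + 150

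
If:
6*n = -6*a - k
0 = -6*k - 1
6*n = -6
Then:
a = 37/36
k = -1/6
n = -1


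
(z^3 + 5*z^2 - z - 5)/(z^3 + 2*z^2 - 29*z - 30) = (z^2 + 4*z - 5)/(z^2 + z - 30)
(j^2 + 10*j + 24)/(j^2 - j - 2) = (j^2 + 10*j + 24)/(j^2 - j - 2)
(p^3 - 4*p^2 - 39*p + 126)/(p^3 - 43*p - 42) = (p - 3)/(p + 1)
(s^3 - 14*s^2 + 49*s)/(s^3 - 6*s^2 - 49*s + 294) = s*(s - 7)/(s^2 + s - 42)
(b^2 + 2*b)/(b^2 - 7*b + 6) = b*(b + 2)/(b^2 - 7*b + 6)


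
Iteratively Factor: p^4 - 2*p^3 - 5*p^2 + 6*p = (p - 1)*(p^3 - p^2 - 6*p) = (p - 3)*(p - 1)*(p^2 + 2*p) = (p - 3)*(p - 1)*(p + 2)*(p)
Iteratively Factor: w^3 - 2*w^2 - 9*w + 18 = (w - 3)*(w^2 + w - 6) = (w - 3)*(w + 3)*(w - 2)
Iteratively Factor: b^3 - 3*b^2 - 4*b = (b)*(b^2 - 3*b - 4) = b*(b + 1)*(b - 4)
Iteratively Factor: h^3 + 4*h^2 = (h + 4)*(h^2) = h*(h + 4)*(h)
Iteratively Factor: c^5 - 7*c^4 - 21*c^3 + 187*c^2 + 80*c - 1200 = (c + 3)*(c^4 - 10*c^3 + 9*c^2 + 160*c - 400) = (c - 5)*(c + 3)*(c^3 - 5*c^2 - 16*c + 80) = (c - 5)*(c - 4)*(c + 3)*(c^2 - c - 20) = (c - 5)*(c - 4)*(c + 3)*(c + 4)*(c - 5)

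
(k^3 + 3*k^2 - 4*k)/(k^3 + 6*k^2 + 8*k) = (k - 1)/(k + 2)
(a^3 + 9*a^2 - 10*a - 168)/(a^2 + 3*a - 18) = (a^2 + 3*a - 28)/(a - 3)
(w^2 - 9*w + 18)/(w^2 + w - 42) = (w - 3)/(w + 7)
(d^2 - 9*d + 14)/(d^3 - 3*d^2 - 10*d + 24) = (d - 7)/(d^2 - d - 12)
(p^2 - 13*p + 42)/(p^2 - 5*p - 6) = (p - 7)/(p + 1)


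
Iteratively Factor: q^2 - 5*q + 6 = (q - 3)*(q - 2)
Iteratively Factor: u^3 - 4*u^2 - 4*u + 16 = (u - 2)*(u^2 - 2*u - 8) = (u - 4)*(u - 2)*(u + 2)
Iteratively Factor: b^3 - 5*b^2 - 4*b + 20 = (b - 5)*(b^2 - 4) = (b - 5)*(b - 2)*(b + 2)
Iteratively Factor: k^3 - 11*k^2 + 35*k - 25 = (k - 5)*(k^2 - 6*k + 5) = (k - 5)*(k - 1)*(k - 5)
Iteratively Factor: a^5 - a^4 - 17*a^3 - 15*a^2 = (a - 5)*(a^4 + 4*a^3 + 3*a^2) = a*(a - 5)*(a^3 + 4*a^2 + 3*a) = a^2*(a - 5)*(a^2 + 4*a + 3) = a^2*(a - 5)*(a + 3)*(a + 1)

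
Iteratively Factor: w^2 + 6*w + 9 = (w + 3)*(w + 3)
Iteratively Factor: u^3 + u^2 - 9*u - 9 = (u + 1)*(u^2 - 9) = (u + 1)*(u + 3)*(u - 3)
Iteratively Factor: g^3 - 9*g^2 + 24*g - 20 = (g - 5)*(g^2 - 4*g + 4) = (g - 5)*(g - 2)*(g - 2)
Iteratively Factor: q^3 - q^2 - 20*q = (q - 5)*(q^2 + 4*q) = (q - 5)*(q + 4)*(q)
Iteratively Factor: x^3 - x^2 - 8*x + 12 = (x - 2)*(x^2 + x - 6) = (x - 2)*(x + 3)*(x - 2)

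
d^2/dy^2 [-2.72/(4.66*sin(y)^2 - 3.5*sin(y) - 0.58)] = (-236.265728*sin(y)^4 + 133.0896*sin(y)^3 + 291.672128*sin(y)^2 - 260.6576*sin(y) + 81.343232)/(-4.66*sin(y)^2 + 3.5*sin(y) + 0.58)^3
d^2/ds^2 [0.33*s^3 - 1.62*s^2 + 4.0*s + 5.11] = 1.98*s - 3.24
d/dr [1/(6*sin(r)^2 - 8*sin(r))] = (2 - 3*sin(r))*cos(r)/((3*sin(r) - 4)^2*sin(r)^2)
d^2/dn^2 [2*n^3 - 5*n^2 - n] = 12*n - 10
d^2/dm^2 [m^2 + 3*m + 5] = 2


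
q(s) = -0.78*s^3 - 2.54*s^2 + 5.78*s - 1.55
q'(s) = -2.34*s^2 - 5.08*s + 5.78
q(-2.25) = -18.53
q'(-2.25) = 5.36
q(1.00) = 0.91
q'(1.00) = -1.64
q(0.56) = 0.75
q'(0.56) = 2.20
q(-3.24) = -20.41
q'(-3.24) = -2.33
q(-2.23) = -18.42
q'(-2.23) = 5.47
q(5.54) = -180.11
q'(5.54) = -94.18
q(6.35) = -266.98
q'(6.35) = -120.83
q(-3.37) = -20.02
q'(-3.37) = -3.68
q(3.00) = -28.13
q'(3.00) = -30.52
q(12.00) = -1645.79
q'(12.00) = -392.14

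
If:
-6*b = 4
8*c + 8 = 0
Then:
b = -2/3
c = -1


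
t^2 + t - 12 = (t - 3)*(t + 4)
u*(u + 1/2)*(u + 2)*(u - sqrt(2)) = u^4 - sqrt(2)*u^3 + 5*u^3/2 - 5*sqrt(2)*u^2/2 + u^2 - sqrt(2)*u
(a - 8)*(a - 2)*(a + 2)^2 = a^4 - 6*a^3 - 20*a^2 + 24*a + 64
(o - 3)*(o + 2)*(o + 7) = o^3 + 6*o^2 - 13*o - 42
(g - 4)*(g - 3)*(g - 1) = g^3 - 8*g^2 + 19*g - 12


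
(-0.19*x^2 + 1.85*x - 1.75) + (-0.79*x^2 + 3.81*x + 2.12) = -0.98*x^2 + 5.66*x + 0.37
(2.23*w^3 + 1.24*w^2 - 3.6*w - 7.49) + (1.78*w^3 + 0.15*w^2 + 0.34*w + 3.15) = 4.01*w^3 + 1.39*w^2 - 3.26*w - 4.34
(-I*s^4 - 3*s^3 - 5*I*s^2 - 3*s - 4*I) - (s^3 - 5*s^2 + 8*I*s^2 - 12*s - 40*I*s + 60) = -I*s^4 - 4*s^3 + 5*s^2 - 13*I*s^2 + 9*s + 40*I*s - 60 - 4*I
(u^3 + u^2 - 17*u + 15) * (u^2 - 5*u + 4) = u^5 - 4*u^4 - 18*u^3 + 104*u^2 - 143*u + 60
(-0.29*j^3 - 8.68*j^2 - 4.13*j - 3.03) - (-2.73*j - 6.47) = -0.29*j^3 - 8.68*j^2 - 1.4*j + 3.44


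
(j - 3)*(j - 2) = j^2 - 5*j + 6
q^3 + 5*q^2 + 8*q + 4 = (q + 1)*(q + 2)^2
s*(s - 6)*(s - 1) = s^3 - 7*s^2 + 6*s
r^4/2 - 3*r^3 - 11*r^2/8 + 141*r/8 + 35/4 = (r/2 + 1)*(r - 5)*(r - 7/2)*(r + 1/2)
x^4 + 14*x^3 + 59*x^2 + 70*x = x*(x + 2)*(x + 5)*(x + 7)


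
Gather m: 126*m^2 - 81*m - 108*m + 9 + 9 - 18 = 126*m^2 - 189*m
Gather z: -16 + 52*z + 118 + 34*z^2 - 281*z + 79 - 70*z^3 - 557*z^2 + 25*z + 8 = -70*z^3 - 523*z^2 - 204*z + 189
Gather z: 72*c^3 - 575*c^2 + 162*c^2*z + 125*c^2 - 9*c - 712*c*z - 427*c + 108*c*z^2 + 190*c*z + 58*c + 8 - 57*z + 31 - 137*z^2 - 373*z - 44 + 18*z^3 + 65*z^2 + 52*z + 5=72*c^3 - 450*c^2 - 378*c + 18*z^3 + z^2*(108*c - 72) + z*(162*c^2 - 522*c - 378)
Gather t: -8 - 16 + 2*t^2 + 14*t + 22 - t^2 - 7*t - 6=t^2 + 7*t - 8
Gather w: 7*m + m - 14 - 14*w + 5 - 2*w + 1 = 8*m - 16*w - 8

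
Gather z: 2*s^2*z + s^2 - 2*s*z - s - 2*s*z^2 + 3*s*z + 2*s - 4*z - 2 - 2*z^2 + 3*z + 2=s^2 + s + z^2*(-2*s - 2) + z*(2*s^2 + s - 1)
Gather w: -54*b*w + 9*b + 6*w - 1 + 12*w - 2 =9*b + w*(18 - 54*b) - 3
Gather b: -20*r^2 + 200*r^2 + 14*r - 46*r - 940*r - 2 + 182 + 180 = 180*r^2 - 972*r + 360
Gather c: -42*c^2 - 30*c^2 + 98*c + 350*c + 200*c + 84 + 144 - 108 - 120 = -72*c^2 + 648*c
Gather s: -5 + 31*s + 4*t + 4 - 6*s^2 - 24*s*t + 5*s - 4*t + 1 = -6*s^2 + s*(36 - 24*t)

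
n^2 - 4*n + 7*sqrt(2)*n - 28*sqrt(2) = (n - 4)*(n + 7*sqrt(2))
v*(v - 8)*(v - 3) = v^3 - 11*v^2 + 24*v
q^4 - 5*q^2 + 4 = (q - 2)*(q - 1)*(q + 1)*(q + 2)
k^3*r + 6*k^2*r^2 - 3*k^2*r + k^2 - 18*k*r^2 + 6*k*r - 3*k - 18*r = (k - 3)*(k + 6*r)*(k*r + 1)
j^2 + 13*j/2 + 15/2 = (j + 3/2)*(j + 5)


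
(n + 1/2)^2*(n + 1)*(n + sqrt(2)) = n^4 + sqrt(2)*n^3 + 2*n^3 + 5*n^2/4 + 2*sqrt(2)*n^2 + n/4 + 5*sqrt(2)*n/4 + sqrt(2)/4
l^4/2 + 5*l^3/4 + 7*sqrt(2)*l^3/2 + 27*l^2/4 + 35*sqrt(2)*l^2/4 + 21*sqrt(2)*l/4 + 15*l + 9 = (l + 3/2)*(l + 6*sqrt(2))*(sqrt(2)*l/2 + 1)*(sqrt(2)*l/2 + sqrt(2)/2)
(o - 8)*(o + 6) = o^2 - 2*o - 48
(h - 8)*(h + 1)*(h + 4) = h^3 - 3*h^2 - 36*h - 32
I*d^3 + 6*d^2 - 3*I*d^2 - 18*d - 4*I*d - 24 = (d - 4)*(d - 6*I)*(I*d + I)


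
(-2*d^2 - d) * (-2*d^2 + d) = 4*d^4 - d^2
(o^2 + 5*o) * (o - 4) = o^3 + o^2 - 20*o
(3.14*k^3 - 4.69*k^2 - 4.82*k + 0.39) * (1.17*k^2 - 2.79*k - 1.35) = 3.6738*k^5 - 14.2479*k^4 + 3.2067*k^3 + 20.2356*k^2 + 5.4189*k - 0.5265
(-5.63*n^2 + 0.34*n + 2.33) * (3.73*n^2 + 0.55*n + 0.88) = -20.9999*n^4 - 1.8283*n^3 + 3.9235*n^2 + 1.5807*n + 2.0504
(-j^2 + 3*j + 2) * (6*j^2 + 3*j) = -6*j^4 + 15*j^3 + 21*j^2 + 6*j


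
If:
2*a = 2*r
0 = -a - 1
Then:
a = -1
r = -1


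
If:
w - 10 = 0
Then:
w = 10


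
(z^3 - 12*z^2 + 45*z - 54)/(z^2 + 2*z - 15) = (z^2 - 9*z + 18)/(z + 5)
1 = 1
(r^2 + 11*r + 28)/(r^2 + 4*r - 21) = (r + 4)/(r - 3)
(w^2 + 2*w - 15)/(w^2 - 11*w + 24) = (w + 5)/(w - 8)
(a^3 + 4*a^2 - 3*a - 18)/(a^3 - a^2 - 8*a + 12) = (a + 3)/(a - 2)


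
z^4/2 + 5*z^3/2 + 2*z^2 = z^2*(z/2 + 1/2)*(z + 4)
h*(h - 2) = h^2 - 2*h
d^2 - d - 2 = (d - 2)*(d + 1)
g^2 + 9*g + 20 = (g + 4)*(g + 5)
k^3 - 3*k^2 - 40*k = k*(k - 8)*(k + 5)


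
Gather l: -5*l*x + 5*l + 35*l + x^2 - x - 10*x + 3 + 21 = l*(40 - 5*x) + x^2 - 11*x + 24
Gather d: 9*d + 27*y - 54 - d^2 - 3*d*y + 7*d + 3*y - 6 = -d^2 + d*(16 - 3*y) + 30*y - 60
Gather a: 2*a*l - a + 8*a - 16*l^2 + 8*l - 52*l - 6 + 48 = a*(2*l + 7) - 16*l^2 - 44*l + 42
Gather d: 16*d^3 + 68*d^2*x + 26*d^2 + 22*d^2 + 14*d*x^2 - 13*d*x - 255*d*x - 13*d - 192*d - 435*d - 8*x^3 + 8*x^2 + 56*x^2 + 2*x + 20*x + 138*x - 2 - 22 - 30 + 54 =16*d^3 + d^2*(68*x + 48) + d*(14*x^2 - 268*x - 640) - 8*x^3 + 64*x^2 + 160*x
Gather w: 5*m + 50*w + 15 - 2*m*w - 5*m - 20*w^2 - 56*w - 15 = -20*w^2 + w*(-2*m - 6)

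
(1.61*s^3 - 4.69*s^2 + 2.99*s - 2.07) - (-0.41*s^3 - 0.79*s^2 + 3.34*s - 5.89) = 2.02*s^3 - 3.9*s^2 - 0.35*s + 3.82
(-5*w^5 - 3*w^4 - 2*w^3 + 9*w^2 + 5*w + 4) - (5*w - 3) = -5*w^5 - 3*w^4 - 2*w^3 + 9*w^2 + 7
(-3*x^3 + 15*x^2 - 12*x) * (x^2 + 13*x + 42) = -3*x^5 - 24*x^4 + 57*x^3 + 474*x^2 - 504*x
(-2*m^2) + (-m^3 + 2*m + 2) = -m^3 - 2*m^2 + 2*m + 2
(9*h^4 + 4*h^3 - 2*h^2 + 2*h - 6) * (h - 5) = 9*h^5 - 41*h^4 - 22*h^3 + 12*h^2 - 16*h + 30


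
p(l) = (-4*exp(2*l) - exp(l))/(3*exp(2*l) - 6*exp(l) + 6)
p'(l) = (-8*exp(2*l) - exp(l))/(3*exp(2*l) - 6*exp(l) + 6) + (-6*exp(2*l) + 6*exp(l))*(-4*exp(2*l) - exp(l))/(3*exp(2*l) - 6*exp(l) + 6)^2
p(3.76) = -1.40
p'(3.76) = 0.07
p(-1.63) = -0.07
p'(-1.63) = -0.12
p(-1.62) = -0.07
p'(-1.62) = -0.12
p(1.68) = -2.00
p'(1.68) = 0.76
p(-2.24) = -0.03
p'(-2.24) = -0.04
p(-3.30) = -0.01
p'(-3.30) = -0.01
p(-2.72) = -0.01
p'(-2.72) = -0.02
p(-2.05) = -0.04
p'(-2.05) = -0.05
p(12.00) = -1.33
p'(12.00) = 0.00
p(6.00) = -1.34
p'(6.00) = 0.01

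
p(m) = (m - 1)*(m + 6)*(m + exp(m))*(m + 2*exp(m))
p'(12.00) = 22517180527796.53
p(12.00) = 10490852508083.25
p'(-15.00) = -9945.00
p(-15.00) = 32400.00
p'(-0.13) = -28.17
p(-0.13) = -8.07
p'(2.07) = 4472.18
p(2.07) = 1546.54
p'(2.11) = 4957.51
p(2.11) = 1734.98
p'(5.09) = 5758132.59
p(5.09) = 2505877.90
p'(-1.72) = 46.33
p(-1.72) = -24.43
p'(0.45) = -19.59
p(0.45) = -25.68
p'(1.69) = 1619.82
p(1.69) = 472.64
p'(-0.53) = -9.52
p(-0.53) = -0.32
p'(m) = (m - 1)*(m + 6)*(m + exp(m))*(2*exp(m) + 1) + (m - 1)*(m + 6)*(m + 2*exp(m))*(exp(m) + 1) + (m - 1)*(m + exp(m))*(m + 2*exp(m)) + (m + 6)*(m + exp(m))*(m + 2*exp(m))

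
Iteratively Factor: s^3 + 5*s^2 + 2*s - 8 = (s - 1)*(s^2 + 6*s + 8) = (s - 1)*(s + 2)*(s + 4)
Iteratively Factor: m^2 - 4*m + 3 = (m - 1)*(m - 3)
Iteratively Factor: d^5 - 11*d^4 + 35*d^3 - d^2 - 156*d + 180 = (d - 3)*(d^4 - 8*d^3 + 11*d^2 + 32*d - 60) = (d - 5)*(d - 3)*(d^3 - 3*d^2 - 4*d + 12) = (d - 5)*(d - 3)^2*(d^2 - 4) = (d - 5)*(d - 3)^2*(d + 2)*(d - 2)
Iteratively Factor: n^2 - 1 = (n - 1)*(n + 1)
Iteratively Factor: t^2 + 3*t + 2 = (t + 2)*(t + 1)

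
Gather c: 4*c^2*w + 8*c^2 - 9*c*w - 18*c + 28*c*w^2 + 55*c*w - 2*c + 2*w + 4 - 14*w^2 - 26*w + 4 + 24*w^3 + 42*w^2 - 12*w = c^2*(4*w + 8) + c*(28*w^2 + 46*w - 20) + 24*w^3 + 28*w^2 - 36*w + 8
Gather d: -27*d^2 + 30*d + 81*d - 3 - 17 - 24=-27*d^2 + 111*d - 44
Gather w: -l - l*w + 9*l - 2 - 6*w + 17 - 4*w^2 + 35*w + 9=8*l - 4*w^2 + w*(29 - l) + 24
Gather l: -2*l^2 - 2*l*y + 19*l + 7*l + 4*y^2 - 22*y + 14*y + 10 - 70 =-2*l^2 + l*(26 - 2*y) + 4*y^2 - 8*y - 60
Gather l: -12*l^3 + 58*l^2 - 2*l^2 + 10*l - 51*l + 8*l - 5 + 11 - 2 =-12*l^3 + 56*l^2 - 33*l + 4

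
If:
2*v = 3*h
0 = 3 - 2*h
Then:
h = 3/2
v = 9/4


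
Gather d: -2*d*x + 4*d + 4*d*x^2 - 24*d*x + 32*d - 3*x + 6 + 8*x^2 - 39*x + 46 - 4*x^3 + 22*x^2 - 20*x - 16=d*(4*x^2 - 26*x + 36) - 4*x^3 + 30*x^2 - 62*x + 36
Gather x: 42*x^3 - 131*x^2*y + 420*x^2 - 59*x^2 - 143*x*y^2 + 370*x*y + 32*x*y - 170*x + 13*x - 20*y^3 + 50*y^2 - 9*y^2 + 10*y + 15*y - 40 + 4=42*x^3 + x^2*(361 - 131*y) + x*(-143*y^2 + 402*y - 157) - 20*y^3 + 41*y^2 + 25*y - 36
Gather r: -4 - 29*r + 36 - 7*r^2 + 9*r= -7*r^2 - 20*r + 32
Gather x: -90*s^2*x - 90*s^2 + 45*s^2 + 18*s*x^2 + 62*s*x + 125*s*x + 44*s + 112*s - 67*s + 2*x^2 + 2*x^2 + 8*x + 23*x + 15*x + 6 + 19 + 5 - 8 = -45*s^2 + 89*s + x^2*(18*s + 4) + x*(-90*s^2 + 187*s + 46) + 22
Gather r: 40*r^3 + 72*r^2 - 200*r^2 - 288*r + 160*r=40*r^3 - 128*r^2 - 128*r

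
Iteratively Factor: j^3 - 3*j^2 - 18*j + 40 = (j - 5)*(j^2 + 2*j - 8) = (j - 5)*(j - 2)*(j + 4)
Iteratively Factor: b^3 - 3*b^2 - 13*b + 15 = (b + 3)*(b^2 - 6*b + 5) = (b - 1)*(b + 3)*(b - 5)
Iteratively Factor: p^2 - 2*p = (p - 2)*(p)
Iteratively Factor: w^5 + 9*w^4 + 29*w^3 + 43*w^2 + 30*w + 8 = (w + 4)*(w^4 + 5*w^3 + 9*w^2 + 7*w + 2) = (w + 1)*(w + 4)*(w^3 + 4*w^2 + 5*w + 2) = (w + 1)*(w + 2)*(w + 4)*(w^2 + 2*w + 1) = (w + 1)^2*(w + 2)*(w + 4)*(w + 1)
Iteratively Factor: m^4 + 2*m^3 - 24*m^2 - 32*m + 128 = (m - 2)*(m^3 + 4*m^2 - 16*m - 64) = (m - 2)*(m + 4)*(m^2 - 16) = (m - 2)*(m + 4)^2*(m - 4)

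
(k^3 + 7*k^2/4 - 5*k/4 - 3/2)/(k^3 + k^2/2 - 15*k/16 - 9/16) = 4*(k + 2)/(4*k + 3)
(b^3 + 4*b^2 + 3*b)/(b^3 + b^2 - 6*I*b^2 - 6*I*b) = (b + 3)/(b - 6*I)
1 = 1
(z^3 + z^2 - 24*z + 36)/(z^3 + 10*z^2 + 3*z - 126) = (z - 2)/(z + 7)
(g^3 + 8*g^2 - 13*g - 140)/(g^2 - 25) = (g^2 + 3*g - 28)/(g - 5)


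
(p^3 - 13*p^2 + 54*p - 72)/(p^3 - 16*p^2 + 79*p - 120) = (p^2 - 10*p + 24)/(p^2 - 13*p + 40)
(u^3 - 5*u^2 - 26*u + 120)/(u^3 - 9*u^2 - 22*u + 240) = (u - 4)/(u - 8)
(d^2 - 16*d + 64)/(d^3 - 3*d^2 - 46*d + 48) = (d - 8)/(d^2 + 5*d - 6)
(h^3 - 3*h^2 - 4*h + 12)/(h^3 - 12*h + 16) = (h^2 - h - 6)/(h^2 + 2*h - 8)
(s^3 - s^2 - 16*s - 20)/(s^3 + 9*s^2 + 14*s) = (s^2 - 3*s - 10)/(s*(s + 7))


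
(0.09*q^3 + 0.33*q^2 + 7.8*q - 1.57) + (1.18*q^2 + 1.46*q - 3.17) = 0.09*q^3 + 1.51*q^2 + 9.26*q - 4.74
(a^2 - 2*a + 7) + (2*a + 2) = a^2 + 9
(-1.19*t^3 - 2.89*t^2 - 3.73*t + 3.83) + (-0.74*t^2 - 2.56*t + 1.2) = -1.19*t^3 - 3.63*t^2 - 6.29*t + 5.03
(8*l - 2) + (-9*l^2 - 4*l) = -9*l^2 + 4*l - 2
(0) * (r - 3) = 0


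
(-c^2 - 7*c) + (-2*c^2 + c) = -3*c^2 - 6*c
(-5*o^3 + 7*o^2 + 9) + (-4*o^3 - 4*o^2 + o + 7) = -9*o^3 + 3*o^2 + o + 16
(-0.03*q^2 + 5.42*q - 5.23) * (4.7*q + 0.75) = -0.141*q^3 + 25.4515*q^2 - 20.516*q - 3.9225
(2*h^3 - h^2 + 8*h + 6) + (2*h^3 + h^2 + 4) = 4*h^3 + 8*h + 10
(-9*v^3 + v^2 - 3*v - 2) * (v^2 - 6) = -9*v^5 + v^4 + 51*v^3 - 8*v^2 + 18*v + 12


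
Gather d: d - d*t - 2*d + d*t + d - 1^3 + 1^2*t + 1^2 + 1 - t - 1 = 0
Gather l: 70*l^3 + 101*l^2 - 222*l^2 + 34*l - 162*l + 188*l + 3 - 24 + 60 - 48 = 70*l^3 - 121*l^2 + 60*l - 9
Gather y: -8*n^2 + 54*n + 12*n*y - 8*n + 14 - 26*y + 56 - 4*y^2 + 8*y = -8*n^2 + 46*n - 4*y^2 + y*(12*n - 18) + 70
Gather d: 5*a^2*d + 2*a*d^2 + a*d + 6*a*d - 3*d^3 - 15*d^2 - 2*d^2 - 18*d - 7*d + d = -3*d^3 + d^2*(2*a - 17) + d*(5*a^2 + 7*a - 24)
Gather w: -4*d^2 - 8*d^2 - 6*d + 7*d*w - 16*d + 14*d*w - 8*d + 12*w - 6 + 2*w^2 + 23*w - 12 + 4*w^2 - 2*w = -12*d^2 - 30*d + 6*w^2 + w*(21*d + 33) - 18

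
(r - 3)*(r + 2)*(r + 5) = r^3 + 4*r^2 - 11*r - 30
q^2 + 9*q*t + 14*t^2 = (q + 2*t)*(q + 7*t)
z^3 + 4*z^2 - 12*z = z*(z - 2)*(z + 6)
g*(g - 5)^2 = g^3 - 10*g^2 + 25*g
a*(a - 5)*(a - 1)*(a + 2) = a^4 - 4*a^3 - 7*a^2 + 10*a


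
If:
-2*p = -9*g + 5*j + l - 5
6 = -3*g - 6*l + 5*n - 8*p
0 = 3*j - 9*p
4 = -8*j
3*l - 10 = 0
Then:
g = -1/2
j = -1/2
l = 10/3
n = 139/30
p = -1/6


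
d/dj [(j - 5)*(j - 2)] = 2*j - 7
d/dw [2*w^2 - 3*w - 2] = 4*w - 3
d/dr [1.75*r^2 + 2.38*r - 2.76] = 3.5*r + 2.38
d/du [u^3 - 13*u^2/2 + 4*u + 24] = 3*u^2 - 13*u + 4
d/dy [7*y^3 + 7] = 21*y^2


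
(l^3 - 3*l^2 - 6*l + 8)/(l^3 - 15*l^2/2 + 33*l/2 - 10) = 2*(l + 2)/(2*l - 5)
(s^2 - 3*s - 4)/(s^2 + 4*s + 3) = (s - 4)/(s + 3)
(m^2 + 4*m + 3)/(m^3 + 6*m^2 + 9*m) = (m + 1)/(m*(m + 3))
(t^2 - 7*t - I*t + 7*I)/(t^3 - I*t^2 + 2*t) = (t^2 - 7*t - I*t + 7*I)/(t*(t^2 - I*t + 2))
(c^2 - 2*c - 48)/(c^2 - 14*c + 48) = (c + 6)/(c - 6)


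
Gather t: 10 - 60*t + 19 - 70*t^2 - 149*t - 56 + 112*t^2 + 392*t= 42*t^2 + 183*t - 27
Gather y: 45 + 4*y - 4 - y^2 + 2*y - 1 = -y^2 + 6*y + 40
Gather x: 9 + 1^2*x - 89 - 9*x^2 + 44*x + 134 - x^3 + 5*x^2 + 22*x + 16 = -x^3 - 4*x^2 + 67*x + 70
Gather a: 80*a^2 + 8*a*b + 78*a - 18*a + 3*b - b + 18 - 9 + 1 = 80*a^2 + a*(8*b + 60) + 2*b + 10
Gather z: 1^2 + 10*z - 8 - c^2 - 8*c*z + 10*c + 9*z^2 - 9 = -c^2 + 10*c + 9*z^2 + z*(10 - 8*c) - 16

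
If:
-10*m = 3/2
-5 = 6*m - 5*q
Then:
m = -3/20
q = 41/50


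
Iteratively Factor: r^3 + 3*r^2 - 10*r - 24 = (r - 3)*(r^2 + 6*r + 8) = (r - 3)*(r + 2)*(r + 4)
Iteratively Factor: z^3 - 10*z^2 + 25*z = (z)*(z^2 - 10*z + 25) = z*(z - 5)*(z - 5)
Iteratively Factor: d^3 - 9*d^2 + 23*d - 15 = (d - 3)*(d^2 - 6*d + 5) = (d - 5)*(d - 3)*(d - 1)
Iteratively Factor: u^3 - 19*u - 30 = (u + 3)*(u^2 - 3*u - 10) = (u + 2)*(u + 3)*(u - 5)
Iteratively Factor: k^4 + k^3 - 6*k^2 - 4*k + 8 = (k + 2)*(k^3 - k^2 - 4*k + 4) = (k - 1)*(k + 2)*(k^2 - 4) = (k - 2)*(k - 1)*(k + 2)*(k + 2)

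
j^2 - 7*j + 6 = (j - 6)*(j - 1)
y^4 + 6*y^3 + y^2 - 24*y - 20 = (y - 2)*(y + 1)*(y + 2)*(y + 5)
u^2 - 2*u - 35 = (u - 7)*(u + 5)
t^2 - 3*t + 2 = (t - 2)*(t - 1)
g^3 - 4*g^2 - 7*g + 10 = (g - 5)*(g - 1)*(g + 2)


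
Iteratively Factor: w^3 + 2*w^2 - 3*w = (w + 3)*(w^2 - w) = w*(w + 3)*(w - 1)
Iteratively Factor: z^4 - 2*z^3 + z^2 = (z)*(z^3 - 2*z^2 + z) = z^2*(z^2 - 2*z + 1) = z^2*(z - 1)*(z - 1)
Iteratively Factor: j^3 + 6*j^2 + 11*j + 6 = (j + 2)*(j^2 + 4*j + 3) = (j + 2)*(j + 3)*(j + 1)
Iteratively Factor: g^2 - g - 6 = (g + 2)*(g - 3)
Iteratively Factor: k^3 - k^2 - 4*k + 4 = (k + 2)*(k^2 - 3*k + 2) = (k - 1)*(k + 2)*(k - 2)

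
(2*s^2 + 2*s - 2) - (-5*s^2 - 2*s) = 7*s^2 + 4*s - 2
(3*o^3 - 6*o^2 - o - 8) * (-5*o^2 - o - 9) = -15*o^5 + 27*o^4 - 16*o^3 + 95*o^2 + 17*o + 72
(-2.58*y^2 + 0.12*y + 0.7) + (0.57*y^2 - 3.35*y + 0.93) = -2.01*y^2 - 3.23*y + 1.63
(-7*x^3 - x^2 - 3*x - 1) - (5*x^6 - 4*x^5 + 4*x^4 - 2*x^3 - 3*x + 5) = -5*x^6 + 4*x^5 - 4*x^4 - 5*x^3 - x^2 - 6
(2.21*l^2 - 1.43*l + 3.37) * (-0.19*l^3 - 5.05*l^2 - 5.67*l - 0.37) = -0.4199*l^5 - 10.8888*l^4 - 5.9495*l^3 - 9.7281*l^2 - 18.5788*l - 1.2469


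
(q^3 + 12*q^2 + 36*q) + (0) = q^3 + 12*q^2 + 36*q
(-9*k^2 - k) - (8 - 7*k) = -9*k^2 + 6*k - 8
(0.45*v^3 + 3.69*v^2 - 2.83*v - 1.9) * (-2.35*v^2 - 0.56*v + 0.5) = -1.0575*v^5 - 8.9235*v^4 + 4.8091*v^3 + 7.8948*v^2 - 0.351*v - 0.95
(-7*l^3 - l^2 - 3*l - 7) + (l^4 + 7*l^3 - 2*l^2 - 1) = l^4 - 3*l^2 - 3*l - 8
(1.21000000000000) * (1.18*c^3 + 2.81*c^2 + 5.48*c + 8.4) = 1.4278*c^3 + 3.4001*c^2 + 6.6308*c + 10.164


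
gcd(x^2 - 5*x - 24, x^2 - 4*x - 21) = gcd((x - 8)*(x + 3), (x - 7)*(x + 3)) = x + 3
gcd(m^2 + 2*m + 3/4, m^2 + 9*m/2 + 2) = m + 1/2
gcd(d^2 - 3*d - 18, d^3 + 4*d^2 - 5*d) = 1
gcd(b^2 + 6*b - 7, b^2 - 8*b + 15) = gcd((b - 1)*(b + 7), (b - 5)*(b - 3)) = 1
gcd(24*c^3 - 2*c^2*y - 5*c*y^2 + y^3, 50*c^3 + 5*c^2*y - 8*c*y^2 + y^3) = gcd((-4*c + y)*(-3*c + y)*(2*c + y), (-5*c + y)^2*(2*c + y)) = 2*c + y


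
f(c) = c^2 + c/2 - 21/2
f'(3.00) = 6.50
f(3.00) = 0.00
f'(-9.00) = -17.50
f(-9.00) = 66.00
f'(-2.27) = -4.04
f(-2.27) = -6.48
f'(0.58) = 1.66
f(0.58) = -9.87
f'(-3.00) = -5.50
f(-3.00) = -3.00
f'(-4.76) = -9.02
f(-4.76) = 9.78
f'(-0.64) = -0.78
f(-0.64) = -10.41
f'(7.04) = 14.58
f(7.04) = 42.58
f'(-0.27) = -0.04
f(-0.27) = -10.56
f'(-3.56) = -6.62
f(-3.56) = 0.39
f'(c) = 2*c + 1/2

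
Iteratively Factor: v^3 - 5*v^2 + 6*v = (v - 3)*(v^2 - 2*v) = (v - 3)*(v - 2)*(v)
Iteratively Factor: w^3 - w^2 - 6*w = (w - 3)*(w^2 + 2*w) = (w - 3)*(w + 2)*(w)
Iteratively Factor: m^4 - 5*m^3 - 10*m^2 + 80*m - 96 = (m + 4)*(m^3 - 9*m^2 + 26*m - 24) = (m - 3)*(m + 4)*(m^2 - 6*m + 8) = (m - 4)*(m - 3)*(m + 4)*(m - 2)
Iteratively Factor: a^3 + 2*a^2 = (a)*(a^2 + 2*a) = a*(a + 2)*(a)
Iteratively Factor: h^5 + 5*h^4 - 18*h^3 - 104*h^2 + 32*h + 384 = (h + 4)*(h^4 + h^3 - 22*h^2 - 16*h + 96) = (h + 4)^2*(h^3 - 3*h^2 - 10*h + 24) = (h + 3)*(h + 4)^2*(h^2 - 6*h + 8) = (h - 2)*(h + 3)*(h + 4)^2*(h - 4)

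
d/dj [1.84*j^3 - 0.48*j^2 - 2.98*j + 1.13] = 5.52*j^2 - 0.96*j - 2.98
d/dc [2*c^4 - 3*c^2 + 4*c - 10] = 8*c^3 - 6*c + 4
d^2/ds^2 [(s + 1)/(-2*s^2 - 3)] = 4*(-8*s^2*(s + 1) + (3*s + 1)*(2*s^2 + 3))/(2*s^2 + 3)^3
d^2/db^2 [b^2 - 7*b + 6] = 2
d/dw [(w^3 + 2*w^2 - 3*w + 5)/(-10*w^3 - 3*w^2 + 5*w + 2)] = (17*w^4 - 50*w^3 + 157*w^2 + 38*w - 31)/(100*w^6 + 60*w^5 - 91*w^4 - 70*w^3 + 13*w^2 + 20*w + 4)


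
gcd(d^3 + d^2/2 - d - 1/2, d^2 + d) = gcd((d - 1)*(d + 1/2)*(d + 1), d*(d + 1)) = d + 1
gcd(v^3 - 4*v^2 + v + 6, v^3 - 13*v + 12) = v - 3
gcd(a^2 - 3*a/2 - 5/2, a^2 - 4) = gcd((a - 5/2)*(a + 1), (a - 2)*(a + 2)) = 1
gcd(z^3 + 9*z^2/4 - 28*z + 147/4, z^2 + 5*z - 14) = z + 7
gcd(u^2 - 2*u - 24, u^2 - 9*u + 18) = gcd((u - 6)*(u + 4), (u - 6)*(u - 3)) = u - 6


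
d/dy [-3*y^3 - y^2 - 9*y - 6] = -9*y^2 - 2*y - 9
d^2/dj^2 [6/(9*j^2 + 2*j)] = 12*(-9*j*(9*j + 2) + 4*(9*j + 1)^2)/(j^3*(9*j + 2)^3)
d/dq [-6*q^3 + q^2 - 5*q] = -18*q^2 + 2*q - 5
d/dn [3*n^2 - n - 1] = 6*n - 1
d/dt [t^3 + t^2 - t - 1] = 3*t^2 + 2*t - 1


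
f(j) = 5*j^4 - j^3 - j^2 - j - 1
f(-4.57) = 2259.02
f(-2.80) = 323.24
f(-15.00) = 256289.00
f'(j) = 20*j^3 - 3*j^2 - 2*j - 1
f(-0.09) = -0.92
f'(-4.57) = -1963.39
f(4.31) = 1621.41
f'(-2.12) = -200.81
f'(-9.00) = -14806.00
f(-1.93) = 73.77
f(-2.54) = 219.59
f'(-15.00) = -68146.00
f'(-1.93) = -152.10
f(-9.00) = 33461.00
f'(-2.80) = -457.96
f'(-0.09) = -0.86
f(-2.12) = 107.15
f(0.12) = -1.14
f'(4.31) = 1535.91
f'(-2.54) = -343.02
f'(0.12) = -1.25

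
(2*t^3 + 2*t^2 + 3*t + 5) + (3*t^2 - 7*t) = 2*t^3 + 5*t^2 - 4*t + 5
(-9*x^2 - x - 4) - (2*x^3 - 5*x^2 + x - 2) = -2*x^3 - 4*x^2 - 2*x - 2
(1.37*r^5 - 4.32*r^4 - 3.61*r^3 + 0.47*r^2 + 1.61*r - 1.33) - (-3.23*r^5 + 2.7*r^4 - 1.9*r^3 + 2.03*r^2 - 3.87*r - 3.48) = 4.6*r^5 - 7.02*r^4 - 1.71*r^3 - 1.56*r^2 + 5.48*r + 2.15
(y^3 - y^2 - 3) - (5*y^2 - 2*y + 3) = y^3 - 6*y^2 + 2*y - 6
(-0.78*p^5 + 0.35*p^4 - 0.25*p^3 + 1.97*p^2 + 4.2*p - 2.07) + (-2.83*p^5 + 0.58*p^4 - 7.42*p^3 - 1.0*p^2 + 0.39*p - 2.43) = -3.61*p^5 + 0.93*p^4 - 7.67*p^3 + 0.97*p^2 + 4.59*p - 4.5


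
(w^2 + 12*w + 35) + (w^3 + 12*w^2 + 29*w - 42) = w^3 + 13*w^2 + 41*w - 7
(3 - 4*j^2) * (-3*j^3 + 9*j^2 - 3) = 12*j^5 - 36*j^4 - 9*j^3 + 39*j^2 - 9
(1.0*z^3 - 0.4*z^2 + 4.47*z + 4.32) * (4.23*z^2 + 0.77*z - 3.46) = 4.23*z^5 - 0.922*z^4 + 15.1401*z^3 + 23.0995*z^2 - 12.1398*z - 14.9472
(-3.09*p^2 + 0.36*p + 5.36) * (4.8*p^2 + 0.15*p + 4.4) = -14.832*p^4 + 1.2645*p^3 + 12.186*p^2 + 2.388*p + 23.584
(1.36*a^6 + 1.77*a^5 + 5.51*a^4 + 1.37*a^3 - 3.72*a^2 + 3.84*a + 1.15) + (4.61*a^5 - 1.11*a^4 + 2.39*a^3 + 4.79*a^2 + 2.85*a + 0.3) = 1.36*a^6 + 6.38*a^5 + 4.4*a^4 + 3.76*a^3 + 1.07*a^2 + 6.69*a + 1.45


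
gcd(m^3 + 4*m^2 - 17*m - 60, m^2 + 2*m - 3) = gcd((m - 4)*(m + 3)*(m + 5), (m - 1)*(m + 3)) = m + 3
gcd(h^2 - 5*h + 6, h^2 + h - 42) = 1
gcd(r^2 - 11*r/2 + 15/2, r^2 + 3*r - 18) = r - 3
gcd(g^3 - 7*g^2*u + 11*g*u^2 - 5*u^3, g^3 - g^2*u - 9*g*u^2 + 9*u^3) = -g + u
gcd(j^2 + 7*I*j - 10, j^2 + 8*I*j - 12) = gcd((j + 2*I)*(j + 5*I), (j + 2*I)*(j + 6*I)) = j + 2*I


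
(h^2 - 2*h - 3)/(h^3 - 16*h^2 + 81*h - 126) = (h + 1)/(h^2 - 13*h + 42)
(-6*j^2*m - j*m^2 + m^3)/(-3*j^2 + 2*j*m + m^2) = m*(-6*j^2 - j*m + m^2)/(-3*j^2 + 2*j*m + m^2)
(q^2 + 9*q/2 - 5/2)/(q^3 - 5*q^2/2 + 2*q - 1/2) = (q + 5)/(q^2 - 2*q + 1)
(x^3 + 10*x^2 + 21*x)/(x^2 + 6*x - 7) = x*(x + 3)/(x - 1)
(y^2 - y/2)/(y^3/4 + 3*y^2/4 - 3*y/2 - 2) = 2*y*(2*y - 1)/(y^3 + 3*y^2 - 6*y - 8)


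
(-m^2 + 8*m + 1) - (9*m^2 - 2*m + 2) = -10*m^2 + 10*m - 1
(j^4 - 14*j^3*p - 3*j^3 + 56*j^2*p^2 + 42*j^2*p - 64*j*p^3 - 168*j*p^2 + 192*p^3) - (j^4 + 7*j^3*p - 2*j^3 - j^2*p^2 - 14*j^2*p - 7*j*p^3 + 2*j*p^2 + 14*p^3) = -21*j^3*p - j^3 + 57*j^2*p^2 + 56*j^2*p - 57*j*p^3 - 170*j*p^2 + 178*p^3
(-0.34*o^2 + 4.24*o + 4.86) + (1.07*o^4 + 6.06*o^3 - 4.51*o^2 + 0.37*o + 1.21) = 1.07*o^4 + 6.06*o^3 - 4.85*o^2 + 4.61*o + 6.07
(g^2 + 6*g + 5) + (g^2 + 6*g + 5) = 2*g^2 + 12*g + 10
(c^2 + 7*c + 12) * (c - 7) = c^3 - 37*c - 84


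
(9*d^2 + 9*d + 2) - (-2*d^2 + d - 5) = 11*d^2 + 8*d + 7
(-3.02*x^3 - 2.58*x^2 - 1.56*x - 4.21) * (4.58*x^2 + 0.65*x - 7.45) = -13.8316*x^5 - 13.7794*x^4 + 13.6772*x^3 - 1.0748*x^2 + 8.8855*x + 31.3645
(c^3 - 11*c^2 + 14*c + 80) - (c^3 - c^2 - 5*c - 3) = -10*c^2 + 19*c + 83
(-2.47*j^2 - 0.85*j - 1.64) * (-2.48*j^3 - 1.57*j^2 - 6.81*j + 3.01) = 6.1256*j^5 + 5.9859*j^4 + 22.2224*j^3 + 0.928599999999999*j^2 + 8.6099*j - 4.9364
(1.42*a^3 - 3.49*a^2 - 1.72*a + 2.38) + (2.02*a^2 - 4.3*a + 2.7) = 1.42*a^3 - 1.47*a^2 - 6.02*a + 5.08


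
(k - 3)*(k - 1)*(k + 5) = k^3 + k^2 - 17*k + 15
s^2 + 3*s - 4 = (s - 1)*(s + 4)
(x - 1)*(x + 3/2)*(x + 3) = x^3 + 7*x^2/2 - 9/2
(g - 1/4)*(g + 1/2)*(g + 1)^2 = g^4 + 9*g^3/4 + 11*g^2/8 - 1/8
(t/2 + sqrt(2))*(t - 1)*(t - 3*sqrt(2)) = t^3/2 - sqrt(2)*t^2/2 - t^2/2 - 6*t + sqrt(2)*t/2 + 6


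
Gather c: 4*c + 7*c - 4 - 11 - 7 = 11*c - 22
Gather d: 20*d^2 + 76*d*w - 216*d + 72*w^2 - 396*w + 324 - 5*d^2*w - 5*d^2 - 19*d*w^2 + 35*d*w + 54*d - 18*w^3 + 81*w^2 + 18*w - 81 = d^2*(15 - 5*w) + d*(-19*w^2 + 111*w - 162) - 18*w^3 + 153*w^2 - 378*w + 243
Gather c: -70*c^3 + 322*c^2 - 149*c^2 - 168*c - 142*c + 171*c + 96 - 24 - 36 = -70*c^3 + 173*c^2 - 139*c + 36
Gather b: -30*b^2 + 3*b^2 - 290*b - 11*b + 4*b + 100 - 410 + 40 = -27*b^2 - 297*b - 270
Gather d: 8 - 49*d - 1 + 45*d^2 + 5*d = 45*d^2 - 44*d + 7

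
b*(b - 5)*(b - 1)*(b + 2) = b^4 - 4*b^3 - 7*b^2 + 10*b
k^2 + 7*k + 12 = (k + 3)*(k + 4)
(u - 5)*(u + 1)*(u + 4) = u^3 - 21*u - 20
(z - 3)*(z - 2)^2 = z^3 - 7*z^2 + 16*z - 12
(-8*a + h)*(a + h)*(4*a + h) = -32*a^3 - 36*a^2*h - 3*a*h^2 + h^3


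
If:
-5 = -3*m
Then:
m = 5/3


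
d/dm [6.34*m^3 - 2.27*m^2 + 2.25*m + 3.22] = 19.02*m^2 - 4.54*m + 2.25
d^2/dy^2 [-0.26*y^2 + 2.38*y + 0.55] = -0.520000000000000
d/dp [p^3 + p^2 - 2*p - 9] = 3*p^2 + 2*p - 2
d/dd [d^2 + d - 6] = 2*d + 1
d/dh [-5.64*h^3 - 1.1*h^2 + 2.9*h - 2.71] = -16.92*h^2 - 2.2*h + 2.9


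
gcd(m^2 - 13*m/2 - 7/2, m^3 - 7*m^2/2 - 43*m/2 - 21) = m - 7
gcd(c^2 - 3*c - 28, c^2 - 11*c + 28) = c - 7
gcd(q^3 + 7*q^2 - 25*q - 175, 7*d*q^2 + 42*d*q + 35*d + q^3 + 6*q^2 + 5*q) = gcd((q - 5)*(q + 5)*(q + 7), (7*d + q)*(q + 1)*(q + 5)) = q + 5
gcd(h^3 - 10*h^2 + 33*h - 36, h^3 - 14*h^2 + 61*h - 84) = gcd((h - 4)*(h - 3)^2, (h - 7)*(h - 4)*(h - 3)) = h^2 - 7*h + 12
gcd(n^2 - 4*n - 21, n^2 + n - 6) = n + 3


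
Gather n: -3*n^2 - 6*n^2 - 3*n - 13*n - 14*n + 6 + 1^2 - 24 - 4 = -9*n^2 - 30*n - 21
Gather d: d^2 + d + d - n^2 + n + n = d^2 + 2*d - n^2 + 2*n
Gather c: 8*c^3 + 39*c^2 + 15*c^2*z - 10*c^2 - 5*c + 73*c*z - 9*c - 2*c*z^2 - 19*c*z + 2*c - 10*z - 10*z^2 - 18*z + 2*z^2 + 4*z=8*c^3 + c^2*(15*z + 29) + c*(-2*z^2 + 54*z - 12) - 8*z^2 - 24*z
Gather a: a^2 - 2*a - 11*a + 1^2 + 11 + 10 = a^2 - 13*a + 22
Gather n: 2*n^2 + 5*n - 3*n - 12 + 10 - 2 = 2*n^2 + 2*n - 4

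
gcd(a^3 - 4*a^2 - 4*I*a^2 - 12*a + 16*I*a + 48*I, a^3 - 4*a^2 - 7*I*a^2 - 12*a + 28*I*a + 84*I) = a^2 - 4*a - 12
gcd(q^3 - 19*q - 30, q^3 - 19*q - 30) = q^3 - 19*q - 30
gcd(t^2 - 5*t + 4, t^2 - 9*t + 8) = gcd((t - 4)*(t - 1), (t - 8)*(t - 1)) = t - 1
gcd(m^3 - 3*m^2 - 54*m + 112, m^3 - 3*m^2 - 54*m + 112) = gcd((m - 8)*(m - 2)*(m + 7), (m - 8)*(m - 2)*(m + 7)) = m^3 - 3*m^2 - 54*m + 112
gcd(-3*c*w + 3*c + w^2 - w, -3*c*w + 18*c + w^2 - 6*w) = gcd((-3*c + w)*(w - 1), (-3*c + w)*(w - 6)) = -3*c + w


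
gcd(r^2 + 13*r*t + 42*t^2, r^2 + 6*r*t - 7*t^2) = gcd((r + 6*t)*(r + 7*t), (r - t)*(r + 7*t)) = r + 7*t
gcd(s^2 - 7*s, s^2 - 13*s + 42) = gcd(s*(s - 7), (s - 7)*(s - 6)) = s - 7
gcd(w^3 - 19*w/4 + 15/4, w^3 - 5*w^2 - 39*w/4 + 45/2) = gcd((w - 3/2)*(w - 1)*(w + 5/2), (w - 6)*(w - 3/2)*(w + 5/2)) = w^2 + w - 15/4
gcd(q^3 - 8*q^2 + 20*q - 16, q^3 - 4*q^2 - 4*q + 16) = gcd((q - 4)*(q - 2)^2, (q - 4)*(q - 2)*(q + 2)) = q^2 - 6*q + 8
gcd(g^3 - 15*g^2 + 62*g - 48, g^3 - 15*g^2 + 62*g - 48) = g^3 - 15*g^2 + 62*g - 48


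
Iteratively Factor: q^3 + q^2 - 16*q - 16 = (q + 1)*(q^2 - 16) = (q + 1)*(q + 4)*(q - 4)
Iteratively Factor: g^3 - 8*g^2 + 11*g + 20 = (g - 4)*(g^2 - 4*g - 5) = (g - 5)*(g - 4)*(g + 1)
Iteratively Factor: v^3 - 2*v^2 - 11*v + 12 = (v - 1)*(v^2 - v - 12) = (v - 1)*(v + 3)*(v - 4)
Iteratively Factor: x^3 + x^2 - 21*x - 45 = (x + 3)*(x^2 - 2*x - 15) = (x - 5)*(x + 3)*(x + 3)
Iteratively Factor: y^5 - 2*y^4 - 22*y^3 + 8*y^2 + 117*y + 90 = (y - 3)*(y^4 + y^3 - 19*y^2 - 49*y - 30) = (y - 3)*(y + 2)*(y^3 - y^2 - 17*y - 15) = (y - 5)*(y - 3)*(y + 2)*(y^2 + 4*y + 3) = (y - 5)*(y - 3)*(y + 2)*(y + 3)*(y + 1)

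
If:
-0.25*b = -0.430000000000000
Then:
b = 1.72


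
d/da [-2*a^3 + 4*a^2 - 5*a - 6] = -6*a^2 + 8*a - 5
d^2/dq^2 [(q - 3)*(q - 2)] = 2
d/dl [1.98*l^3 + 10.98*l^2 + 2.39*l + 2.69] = 5.94*l^2 + 21.96*l + 2.39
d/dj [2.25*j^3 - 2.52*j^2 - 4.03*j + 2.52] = 6.75*j^2 - 5.04*j - 4.03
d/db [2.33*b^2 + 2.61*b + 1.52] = 4.66*b + 2.61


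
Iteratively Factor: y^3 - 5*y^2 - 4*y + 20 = (y - 5)*(y^2 - 4) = (y - 5)*(y + 2)*(y - 2)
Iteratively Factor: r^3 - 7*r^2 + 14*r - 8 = (r - 2)*(r^2 - 5*r + 4) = (r - 2)*(r - 1)*(r - 4)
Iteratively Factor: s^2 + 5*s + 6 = (s + 3)*(s + 2)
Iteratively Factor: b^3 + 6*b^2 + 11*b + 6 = (b + 3)*(b^2 + 3*b + 2) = (b + 2)*(b + 3)*(b + 1)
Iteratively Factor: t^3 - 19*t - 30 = (t - 5)*(t^2 + 5*t + 6) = (t - 5)*(t + 2)*(t + 3)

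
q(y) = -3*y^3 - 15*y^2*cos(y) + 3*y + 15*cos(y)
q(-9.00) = 3253.36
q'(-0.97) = 11.71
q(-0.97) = 0.33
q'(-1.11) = 3.60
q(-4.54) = 317.57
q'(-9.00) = -1466.55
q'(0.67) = -21.93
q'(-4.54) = 83.95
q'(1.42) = -6.47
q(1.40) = -6.48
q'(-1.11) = 3.60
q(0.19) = 14.75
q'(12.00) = -2747.74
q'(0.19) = -5.65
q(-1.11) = -0.78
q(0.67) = 7.59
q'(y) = 15*y^2*sin(y) - 9*y^2 - 30*y*cos(y) - 15*sin(y) + 3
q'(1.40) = -7.59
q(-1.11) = -0.78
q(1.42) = -6.62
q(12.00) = -6958.07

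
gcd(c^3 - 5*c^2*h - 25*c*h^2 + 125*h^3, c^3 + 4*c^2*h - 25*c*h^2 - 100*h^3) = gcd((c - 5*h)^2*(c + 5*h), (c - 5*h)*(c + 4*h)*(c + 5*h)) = c^2 - 25*h^2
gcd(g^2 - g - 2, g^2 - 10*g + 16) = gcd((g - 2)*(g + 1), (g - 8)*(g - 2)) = g - 2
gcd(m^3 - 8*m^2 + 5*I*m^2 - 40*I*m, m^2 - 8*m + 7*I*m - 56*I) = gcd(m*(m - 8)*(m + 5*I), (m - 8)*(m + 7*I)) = m - 8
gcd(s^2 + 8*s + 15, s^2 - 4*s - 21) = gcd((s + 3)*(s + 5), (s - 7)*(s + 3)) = s + 3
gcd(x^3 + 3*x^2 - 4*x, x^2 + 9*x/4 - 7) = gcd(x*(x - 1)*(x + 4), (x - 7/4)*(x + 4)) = x + 4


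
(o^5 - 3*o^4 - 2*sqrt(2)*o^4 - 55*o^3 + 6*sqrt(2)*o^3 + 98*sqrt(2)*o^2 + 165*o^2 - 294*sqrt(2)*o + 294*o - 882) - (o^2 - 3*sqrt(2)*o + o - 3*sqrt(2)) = o^5 - 3*o^4 - 2*sqrt(2)*o^4 - 55*o^3 + 6*sqrt(2)*o^3 + 98*sqrt(2)*o^2 + 164*o^2 - 291*sqrt(2)*o + 293*o - 882 + 3*sqrt(2)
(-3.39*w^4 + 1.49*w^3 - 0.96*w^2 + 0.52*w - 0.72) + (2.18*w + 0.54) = -3.39*w^4 + 1.49*w^3 - 0.96*w^2 + 2.7*w - 0.18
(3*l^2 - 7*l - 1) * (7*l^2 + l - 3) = 21*l^4 - 46*l^3 - 23*l^2 + 20*l + 3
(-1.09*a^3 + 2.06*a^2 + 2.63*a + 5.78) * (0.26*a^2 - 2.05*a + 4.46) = -0.2834*a^5 + 2.7701*a^4 - 8.4006*a^3 + 5.2989*a^2 - 0.119200000000001*a + 25.7788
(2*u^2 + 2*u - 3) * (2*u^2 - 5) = 4*u^4 + 4*u^3 - 16*u^2 - 10*u + 15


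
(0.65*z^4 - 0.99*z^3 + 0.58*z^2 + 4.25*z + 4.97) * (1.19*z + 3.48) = 0.7735*z^5 + 1.0839*z^4 - 2.755*z^3 + 7.0759*z^2 + 20.7043*z + 17.2956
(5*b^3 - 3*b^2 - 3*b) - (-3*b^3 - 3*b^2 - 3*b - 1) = 8*b^3 + 1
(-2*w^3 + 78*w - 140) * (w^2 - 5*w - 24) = -2*w^5 + 10*w^4 + 126*w^3 - 530*w^2 - 1172*w + 3360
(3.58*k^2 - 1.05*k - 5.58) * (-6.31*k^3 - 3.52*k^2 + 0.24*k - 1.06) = -22.5898*k^5 - 5.9761*k^4 + 39.765*k^3 + 15.5948*k^2 - 0.2262*k + 5.9148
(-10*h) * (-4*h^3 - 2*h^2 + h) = 40*h^4 + 20*h^3 - 10*h^2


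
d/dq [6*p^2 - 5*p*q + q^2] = -5*p + 2*q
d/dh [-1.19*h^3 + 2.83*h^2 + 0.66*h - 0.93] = -3.57*h^2 + 5.66*h + 0.66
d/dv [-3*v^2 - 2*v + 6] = -6*v - 2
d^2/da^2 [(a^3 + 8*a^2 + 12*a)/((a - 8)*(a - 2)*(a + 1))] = 2*(17*a^6 + 18*a^5 - 564*a^4 + 616*a^3 + 2592*a^2 + 5952*a + 896)/(a^9 - 27*a^8 + 261*a^7 - 1005*a^6 + 702*a^5 + 3492*a^4 - 4200*a^3 - 5184*a^2 + 4608*a + 4096)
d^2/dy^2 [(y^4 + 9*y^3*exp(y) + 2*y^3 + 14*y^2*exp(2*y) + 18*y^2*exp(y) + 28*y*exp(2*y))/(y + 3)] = (9*y^5*exp(y) + 56*y^4*exp(2*y) + 108*y^4*exp(y) + 6*y^4 + 504*y^3*exp(2*y) + 513*y^3*exp(y) + 52*y^3 + 1680*y^2*exp(2*y) + 1134*y^2*exp(y) + 144*y^2 + 2352*y*exp(2*y) + 1134*y*exp(y) + 108*y + 1092*exp(2*y) + 324*exp(y))/(y^3 + 9*y^2 + 27*y + 27)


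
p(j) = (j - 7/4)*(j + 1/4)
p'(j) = 2*j - 3/2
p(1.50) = -0.44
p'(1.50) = 1.50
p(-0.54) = 0.66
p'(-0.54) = -2.58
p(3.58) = 7.01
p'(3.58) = 5.66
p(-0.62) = 0.88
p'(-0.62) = -2.74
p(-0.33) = 0.17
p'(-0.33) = -2.16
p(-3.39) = 16.14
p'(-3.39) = -8.28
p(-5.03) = 32.41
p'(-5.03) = -11.56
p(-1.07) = 2.31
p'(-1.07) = -3.64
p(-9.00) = 94.06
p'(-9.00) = -19.50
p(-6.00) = 44.56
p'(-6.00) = -13.50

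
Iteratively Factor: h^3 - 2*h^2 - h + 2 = (h - 2)*(h^2 - 1) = (h - 2)*(h + 1)*(h - 1)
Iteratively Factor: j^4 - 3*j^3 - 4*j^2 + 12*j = (j + 2)*(j^3 - 5*j^2 + 6*j) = (j - 3)*(j + 2)*(j^2 - 2*j) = (j - 3)*(j - 2)*(j + 2)*(j)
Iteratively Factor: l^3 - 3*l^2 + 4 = (l + 1)*(l^2 - 4*l + 4) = (l - 2)*(l + 1)*(l - 2)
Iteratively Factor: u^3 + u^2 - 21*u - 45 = (u + 3)*(u^2 - 2*u - 15) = (u - 5)*(u + 3)*(u + 3)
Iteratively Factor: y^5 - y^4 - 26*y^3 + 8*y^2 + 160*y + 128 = (y - 4)*(y^4 + 3*y^3 - 14*y^2 - 48*y - 32) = (y - 4)*(y + 1)*(y^3 + 2*y^2 - 16*y - 32) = (y - 4)*(y + 1)*(y + 4)*(y^2 - 2*y - 8) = (y - 4)*(y + 1)*(y + 2)*(y + 4)*(y - 4)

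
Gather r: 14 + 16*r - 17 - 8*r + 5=8*r + 2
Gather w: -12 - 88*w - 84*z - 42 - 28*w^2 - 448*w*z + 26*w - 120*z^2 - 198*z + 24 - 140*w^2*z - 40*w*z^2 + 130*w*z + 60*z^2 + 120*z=w^2*(-140*z - 28) + w*(-40*z^2 - 318*z - 62) - 60*z^2 - 162*z - 30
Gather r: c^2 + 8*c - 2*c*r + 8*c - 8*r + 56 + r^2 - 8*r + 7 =c^2 + 16*c + r^2 + r*(-2*c - 16) + 63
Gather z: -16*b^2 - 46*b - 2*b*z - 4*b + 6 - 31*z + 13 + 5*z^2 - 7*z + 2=-16*b^2 - 50*b + 5*z^2 + z*(-2*b - 38) + 21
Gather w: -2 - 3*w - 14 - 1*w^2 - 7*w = -w^2 - 10*w - 16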